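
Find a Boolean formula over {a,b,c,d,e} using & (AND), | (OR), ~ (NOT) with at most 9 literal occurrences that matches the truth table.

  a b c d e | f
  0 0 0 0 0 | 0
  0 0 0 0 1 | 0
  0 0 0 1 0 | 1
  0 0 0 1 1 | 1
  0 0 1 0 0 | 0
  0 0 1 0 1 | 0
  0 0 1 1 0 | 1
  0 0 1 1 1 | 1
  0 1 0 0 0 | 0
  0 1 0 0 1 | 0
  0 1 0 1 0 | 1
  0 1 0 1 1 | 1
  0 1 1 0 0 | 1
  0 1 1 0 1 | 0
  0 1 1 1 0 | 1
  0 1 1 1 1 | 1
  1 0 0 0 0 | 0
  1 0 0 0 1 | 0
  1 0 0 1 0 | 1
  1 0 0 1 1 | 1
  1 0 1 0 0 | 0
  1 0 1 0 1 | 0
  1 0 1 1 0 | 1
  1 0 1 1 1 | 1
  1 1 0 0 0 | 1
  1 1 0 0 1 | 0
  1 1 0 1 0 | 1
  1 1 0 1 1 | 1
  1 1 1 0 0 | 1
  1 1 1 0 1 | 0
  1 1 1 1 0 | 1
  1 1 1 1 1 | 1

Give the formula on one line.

  (c | a) = 00001111000011111111111111111111
  ~e = 10101010101010101010101010101010
  (d & ~e) = 00100010001000100010001000100010
  (b & ~e) = 00000000101010100000000010101010
  ((d & ~e) | (b & ~e)) = 00100010101010100010001010101010
  ((c | a) & ((d & ~e) | (b & ~e))) = 00000010000010100010001010101010
  (b | a) = 00000000111111111111111111111111
  (((c | a) & ((d & ~e) | (b & ~e))) & (b | a)) = 00000000000010100010001010101010
  (d | (((c | a) & ((d & ~e) | (b & ~e))) & (b | a))) = 00110011001110110011001110111011

(d | (((c | a) & ((d & ~e) | (b & ~e))) & (b | a)))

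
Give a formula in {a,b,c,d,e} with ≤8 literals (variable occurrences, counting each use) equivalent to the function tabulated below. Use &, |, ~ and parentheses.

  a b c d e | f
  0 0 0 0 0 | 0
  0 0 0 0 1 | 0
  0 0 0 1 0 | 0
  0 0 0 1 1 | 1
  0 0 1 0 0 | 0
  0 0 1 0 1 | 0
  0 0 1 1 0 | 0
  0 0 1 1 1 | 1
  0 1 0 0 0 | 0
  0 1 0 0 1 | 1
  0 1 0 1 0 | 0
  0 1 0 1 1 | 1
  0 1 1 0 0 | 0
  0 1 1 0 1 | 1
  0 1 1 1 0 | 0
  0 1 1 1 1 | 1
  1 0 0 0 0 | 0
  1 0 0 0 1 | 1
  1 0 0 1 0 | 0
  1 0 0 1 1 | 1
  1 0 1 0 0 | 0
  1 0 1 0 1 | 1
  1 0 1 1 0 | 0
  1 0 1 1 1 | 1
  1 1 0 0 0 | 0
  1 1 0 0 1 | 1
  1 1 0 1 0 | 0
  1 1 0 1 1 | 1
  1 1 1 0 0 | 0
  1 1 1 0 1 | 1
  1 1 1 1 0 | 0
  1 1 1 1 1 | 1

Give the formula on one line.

  ~e = 10101010101010101010101010101010
  (~e | d) = 10111011101110111011101110111011
  ((~e | d) | a) = 10111011101110111111111111111111
  ~d = 11001100110011001100110011001100
  ~b = 11111111000000001111111100000000
  (~d | ~b) = 11111111110011001111111111001100
  (b & (~d | ~b)) = 00000000110011000000000011001100
  (((~e | d) | a) | (b & (~d | ~b))) = 10111011111111111111111111111111
  (e & (((~e | d) | a) | (b & (~d | ~b)))) = 00010001010101010101010101010101

(e & (((~e | d) | a) | (b & (~d | ~b))))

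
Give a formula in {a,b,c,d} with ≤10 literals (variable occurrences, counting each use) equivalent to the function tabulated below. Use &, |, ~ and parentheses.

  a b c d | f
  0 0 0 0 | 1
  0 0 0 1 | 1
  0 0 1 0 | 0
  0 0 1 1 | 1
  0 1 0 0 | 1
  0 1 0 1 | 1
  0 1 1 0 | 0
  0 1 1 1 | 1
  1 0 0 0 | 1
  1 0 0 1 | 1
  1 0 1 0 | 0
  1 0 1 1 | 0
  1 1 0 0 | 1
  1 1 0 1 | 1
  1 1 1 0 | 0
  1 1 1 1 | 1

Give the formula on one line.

((d & b) | ((~a & ((b | c) & (d | ~c))) | ~c))

  (d & b) = 0000010100000101
  ~a = 1111111100000000
  (b | c) = 0011111100111111
  ~c = 1100110011001100
  (d | ~c) = 1101110111011101
  ((b | c) & (d | ~c)) = 0001110100011101
  (~a & ((b | c) & (d | ~c))) = 0001110100000000
  ((~a & ((b | c) & (d | ~c))) | ~c) = 1101110111001100
  ((d & b) | ((~a & ((b | c) & (d | ~c))) | ~c)) = 1101110111001101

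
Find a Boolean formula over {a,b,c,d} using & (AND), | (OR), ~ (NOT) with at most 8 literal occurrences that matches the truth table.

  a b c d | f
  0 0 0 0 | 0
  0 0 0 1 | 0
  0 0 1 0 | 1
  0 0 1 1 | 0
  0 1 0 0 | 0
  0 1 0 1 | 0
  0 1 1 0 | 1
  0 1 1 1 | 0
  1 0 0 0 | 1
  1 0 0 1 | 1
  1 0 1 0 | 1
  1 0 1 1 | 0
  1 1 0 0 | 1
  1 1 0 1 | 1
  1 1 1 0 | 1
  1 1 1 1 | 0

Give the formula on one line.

  ~d = 1010101010101010
  (~d & a) = 0000000010101010
  (~d & c) = 0010001000100010
  ~c = 1100110011001100
  (~c & d) = 0100010001000100
  ((~c & d) & a) = 0000000001000100
  ((~d & c) | ((~c & d) & a)) = 0010001001100110
  ((~d & a) | ((~d & c) | ((~c & d) & a))) = 0010001011101110

((~d & a) | ((~d & c) | ((~c & d) & a)))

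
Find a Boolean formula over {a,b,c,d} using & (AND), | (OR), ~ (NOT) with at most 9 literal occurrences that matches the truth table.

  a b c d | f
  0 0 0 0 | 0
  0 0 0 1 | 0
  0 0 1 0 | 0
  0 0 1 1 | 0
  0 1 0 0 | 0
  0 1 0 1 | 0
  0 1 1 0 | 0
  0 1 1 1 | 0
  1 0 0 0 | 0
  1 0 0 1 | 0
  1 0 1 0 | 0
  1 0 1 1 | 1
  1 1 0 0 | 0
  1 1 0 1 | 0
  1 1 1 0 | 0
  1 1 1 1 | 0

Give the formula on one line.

  ~d = 1010101010101010
  ~b = 1111000011110000
  (c | ~b) = 1111001111110011
  (~d | (c | ~b)) = 1111101111111011
  (a & (~d | (c | ~b))) = 0000000011111011
  (c & ~b) = 0011000000110000
  ((a & (~d | (c | ~b))) & (c & ~b)) = 0000000000110000
  ~c = 1100110011001100
  (d | ~c) = 1101110111011101
  (~b & (d | ~c)) = 1101000011010000
  (((a & (~d | (c | ~b))) & (c & ~b)) & (~b & (d | ~c))) = 0000000000010000

(((a & (~d | (c | ~b))) & (c & ~b)) & (~b & (d | ~c)))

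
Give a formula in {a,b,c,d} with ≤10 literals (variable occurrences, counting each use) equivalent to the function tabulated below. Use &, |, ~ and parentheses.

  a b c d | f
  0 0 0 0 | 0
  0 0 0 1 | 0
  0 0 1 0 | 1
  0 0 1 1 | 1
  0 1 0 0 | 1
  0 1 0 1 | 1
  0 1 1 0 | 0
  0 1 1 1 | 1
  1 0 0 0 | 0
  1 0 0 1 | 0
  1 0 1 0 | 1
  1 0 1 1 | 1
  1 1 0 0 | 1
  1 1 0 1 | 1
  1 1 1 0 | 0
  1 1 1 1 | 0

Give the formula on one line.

  (b | c) = 0011111100111111
  ~b = 1111000011110000
  (d & b) = 0000010100000101
  ~a = 1111111100000000
  ((d & b) & ~a) = 0000010100000000
  ~c = 1100110011001100
  (((d & b) & ~a) | ~c) = 1100110111001100
  (~b | (((d & b) & ~a) | ~c)) = 1111110111111100
  ((b | c) & (~b | (((d & b) & ~a) | ~c))) = 0011110100111100

((b | c) & (~b | (((d & b) & ~a) | ~c)))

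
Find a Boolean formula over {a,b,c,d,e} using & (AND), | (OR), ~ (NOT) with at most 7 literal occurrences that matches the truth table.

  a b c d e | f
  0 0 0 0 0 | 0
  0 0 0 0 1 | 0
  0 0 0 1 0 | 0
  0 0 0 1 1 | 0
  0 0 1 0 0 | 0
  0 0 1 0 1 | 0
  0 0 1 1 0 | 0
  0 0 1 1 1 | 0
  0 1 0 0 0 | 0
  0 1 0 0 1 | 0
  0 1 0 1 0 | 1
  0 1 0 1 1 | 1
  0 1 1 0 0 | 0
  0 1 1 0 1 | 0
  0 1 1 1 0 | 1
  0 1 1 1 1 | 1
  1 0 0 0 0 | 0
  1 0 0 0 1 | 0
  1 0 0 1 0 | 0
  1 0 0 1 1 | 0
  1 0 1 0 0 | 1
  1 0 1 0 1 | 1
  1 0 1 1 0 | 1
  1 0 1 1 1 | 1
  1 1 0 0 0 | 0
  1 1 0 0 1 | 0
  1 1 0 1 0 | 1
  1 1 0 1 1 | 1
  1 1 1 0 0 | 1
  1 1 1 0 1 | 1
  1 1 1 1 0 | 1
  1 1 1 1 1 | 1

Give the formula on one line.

((a & c) | (b & d))

  (a & c) = 00000000000000000000111100001111
  (b & d) = 00000000001100110000000000110011
  ((a & c) | (b & d)) = 00000000001100110000111100111111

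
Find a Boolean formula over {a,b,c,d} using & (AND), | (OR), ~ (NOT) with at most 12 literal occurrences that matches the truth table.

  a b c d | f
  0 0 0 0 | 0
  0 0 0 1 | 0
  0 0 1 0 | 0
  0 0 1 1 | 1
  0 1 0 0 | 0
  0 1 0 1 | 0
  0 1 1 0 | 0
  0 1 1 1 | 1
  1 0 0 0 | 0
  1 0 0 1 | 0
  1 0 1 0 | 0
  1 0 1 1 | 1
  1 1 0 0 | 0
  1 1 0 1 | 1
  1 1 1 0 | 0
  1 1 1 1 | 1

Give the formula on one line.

  ~c = 1100110011001100
  (~c | d) = 1101110111011101
  (b | c) = 0011111100111111
  (c | a) = 0011001111111111
  ((b | c) & (c | a)) = 0011001100111111
  (c & b) = 0000001100000011
  (d | (c & b)) = 0101011101010111
  (((b | c) & (c | a)) & (d | (c & b))) = 0001001100010111
  ((~c | d) & (((b | c) & (c | a)) & (d | (c & b)))) = 0001000100010101

((~c | d) & (((b | c) & (c | a)) & (d | (c & b))))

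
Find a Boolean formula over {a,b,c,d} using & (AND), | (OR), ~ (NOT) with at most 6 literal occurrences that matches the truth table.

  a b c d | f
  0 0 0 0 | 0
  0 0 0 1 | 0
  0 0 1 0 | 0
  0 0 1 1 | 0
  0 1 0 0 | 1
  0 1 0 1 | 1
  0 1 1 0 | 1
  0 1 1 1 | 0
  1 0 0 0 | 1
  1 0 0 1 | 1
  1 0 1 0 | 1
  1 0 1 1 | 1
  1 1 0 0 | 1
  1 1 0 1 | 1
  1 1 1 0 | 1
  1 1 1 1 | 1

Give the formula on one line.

((~c & b) | (((~d & b) & ~a) | a))

  ~c = 1100110011001100
  (~c & b) = 0000110000001100
  ~d = 1010101010101010
  (~d & b) = 0000101000001010
  ~a = 1111111100000000
  ((~d & b) & ~a) = 0000101000000000
  (((~d & b) & ~a) | a) = 0000101011111111
  ((~c & b) | (((~d & b) & ~a) | a)) = 0000111011111111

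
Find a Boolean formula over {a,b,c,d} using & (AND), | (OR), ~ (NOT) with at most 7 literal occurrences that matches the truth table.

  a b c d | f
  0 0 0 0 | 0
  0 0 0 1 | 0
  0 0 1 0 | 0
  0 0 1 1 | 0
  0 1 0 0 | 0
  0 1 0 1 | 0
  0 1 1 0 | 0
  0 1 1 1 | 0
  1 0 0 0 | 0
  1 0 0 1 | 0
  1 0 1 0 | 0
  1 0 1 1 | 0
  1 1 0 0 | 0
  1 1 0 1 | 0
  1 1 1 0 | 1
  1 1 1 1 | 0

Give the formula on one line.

  ~b = 1111000011110000
  (c | ~b) = 1111001111110011
  (d | b) = 0101111101011111
  ~d = 1010101010101010
  (~d & a) = 0000000010101010
  ((d | b) & (~d & a)) = 0000000000001010
  ((c | ~b) & ((d | b) & (~d & a))) = 0000000000000010

((c | ~b) & ((d | b) & (~d & a)))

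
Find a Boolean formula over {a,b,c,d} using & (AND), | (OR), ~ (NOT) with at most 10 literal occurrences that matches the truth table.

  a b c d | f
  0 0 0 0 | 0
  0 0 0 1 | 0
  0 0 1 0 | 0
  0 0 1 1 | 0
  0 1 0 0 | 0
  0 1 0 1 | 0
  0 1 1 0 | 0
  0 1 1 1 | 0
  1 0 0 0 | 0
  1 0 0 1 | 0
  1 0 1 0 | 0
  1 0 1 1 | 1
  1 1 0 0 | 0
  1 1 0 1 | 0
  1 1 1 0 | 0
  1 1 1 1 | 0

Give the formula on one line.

((d | (b | (~a & ~b))) & ((a & ~b) & (c & (~a | ~b))))

  ~a = 1111111100000000
  ~b = 1111000011110000
  (~a & ~b) = 1111000000000000
  (b | (~a & ~b)) = 1111111100001111
  (d | (b | (~a & ~b))) = 1111111101011111
  (a & ~b) = 0000000011110000
  (~a | ~b) = 1111111111110000
  (c & (~a | ~b)) = 0011001100110000
  ((a & ~b) & (c & (~a | ~b))) = 0000000000110000
  ((d | (b | (~a & ~b))) & ((a & ~b) & (c & (~a | ~b)))) = 0000000000010000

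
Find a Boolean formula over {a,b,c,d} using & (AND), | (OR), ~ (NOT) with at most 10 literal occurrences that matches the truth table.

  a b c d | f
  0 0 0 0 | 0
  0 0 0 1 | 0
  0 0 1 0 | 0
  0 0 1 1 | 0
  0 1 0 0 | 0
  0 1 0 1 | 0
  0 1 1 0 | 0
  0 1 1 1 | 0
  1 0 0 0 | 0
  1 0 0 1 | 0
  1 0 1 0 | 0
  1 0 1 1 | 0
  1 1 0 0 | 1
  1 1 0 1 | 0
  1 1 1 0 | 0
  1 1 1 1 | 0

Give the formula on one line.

((a & ~c) & (((~d & b) | (c & a)) & (~b | (b & a))))

  ~c = 1100110011001100
  (a & ~c) = 0000000011001100
  ~d = 1010101010101010
  (~d & b) = 0000101000001010
  (c & a) = 0000000000110011
  ((~d & b) | (c & a)) = 0000101000111011
  ~b = 1111000011110000
  (b & a) = 0000000000001111
  (~b | (b & a)) = 1111000011111111
  (((~d & b) | (c & a)) & (~b | (b & a))) = 0000000000111011
  ((a & ~c) & (((~d & b) | (c & a)) & (~b | (b & a)))) = 0000000000001000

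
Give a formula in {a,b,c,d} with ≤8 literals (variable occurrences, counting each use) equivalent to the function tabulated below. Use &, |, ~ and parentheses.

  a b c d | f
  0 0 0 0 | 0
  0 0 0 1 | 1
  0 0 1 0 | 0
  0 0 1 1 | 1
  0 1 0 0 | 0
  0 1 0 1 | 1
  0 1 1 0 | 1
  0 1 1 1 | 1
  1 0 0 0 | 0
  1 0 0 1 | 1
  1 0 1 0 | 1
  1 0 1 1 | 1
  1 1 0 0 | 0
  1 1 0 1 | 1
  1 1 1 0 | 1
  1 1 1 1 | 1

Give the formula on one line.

  (d | c) = 0111011101110111
  ~b = 1111000011110000
  (d & ~b) = 0101000001010000
  ~d = 1010101010101010
  (~d & a) = 0000000010101010
  ((d & ~b) | (~d & a)) = 0101000011111010
  (b | ((d & ~b) | (~d & a))) = 0101111111111111
  ((d | c) & (b | ((d & ~b) | (~d & a)))) = 0101011101110111

((d | c) & (b | ((d & ~b) | (~d & a))))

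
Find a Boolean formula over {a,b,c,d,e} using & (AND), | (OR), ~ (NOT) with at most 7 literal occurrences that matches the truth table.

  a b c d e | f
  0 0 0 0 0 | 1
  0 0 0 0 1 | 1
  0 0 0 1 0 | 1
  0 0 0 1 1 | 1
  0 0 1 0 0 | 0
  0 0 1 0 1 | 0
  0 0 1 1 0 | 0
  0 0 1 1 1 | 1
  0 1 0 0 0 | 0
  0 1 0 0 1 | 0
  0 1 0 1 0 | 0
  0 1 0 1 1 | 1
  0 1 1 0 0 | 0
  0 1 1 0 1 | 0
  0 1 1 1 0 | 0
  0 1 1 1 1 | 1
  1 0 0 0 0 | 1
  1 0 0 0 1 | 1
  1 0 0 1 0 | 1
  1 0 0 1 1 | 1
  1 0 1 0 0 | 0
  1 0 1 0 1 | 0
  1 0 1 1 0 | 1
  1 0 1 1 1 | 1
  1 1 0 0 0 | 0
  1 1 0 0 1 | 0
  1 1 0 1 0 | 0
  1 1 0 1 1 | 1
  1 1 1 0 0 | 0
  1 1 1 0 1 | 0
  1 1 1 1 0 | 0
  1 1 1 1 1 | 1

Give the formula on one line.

((d & e) | ((~c & ~b) | ((d & a) & ~b)))

  (d & e) = 00010001000100010001000100010001
  ~c = 11110000111100001111000011110000
  ~b = 11111111000000001111111100000000
  (~c & ~b) = 11110000000000001111000000000000
  (d & a) = 00000000000000000011001100110011
  ((d & a) & ~b) = 00000000000000000011001100000000
  ((~c & ~b) | ((d & a) & ~b)) = 11110000000000001111001100000000
  ((d & e) | ((~c & ~b) | ((d & a) & ~b))) = 11110001000100011111001100010001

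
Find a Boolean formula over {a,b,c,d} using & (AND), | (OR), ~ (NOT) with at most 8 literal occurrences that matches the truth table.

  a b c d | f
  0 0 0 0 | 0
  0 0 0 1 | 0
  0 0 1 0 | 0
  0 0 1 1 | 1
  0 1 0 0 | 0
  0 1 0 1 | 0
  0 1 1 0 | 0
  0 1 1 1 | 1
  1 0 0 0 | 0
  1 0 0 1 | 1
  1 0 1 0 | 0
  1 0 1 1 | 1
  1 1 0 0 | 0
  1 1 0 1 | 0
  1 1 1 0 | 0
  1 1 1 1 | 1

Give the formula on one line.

(d & (((~b | c) & (c | (a | b))) & (b | d)))

  ~b = 1111000011110000
  (~b | c) = 1111001111110011
  (a | b) = 0000111111111111
  (c | (a | b)) = 0011111111111111
  ((~b | c) & (c | (a | b))) = 0011001111110011
  (b | d) = 0101111101011111
  (((~b | c) & (c | (a | b))) & (b | d)) = 0001001101010011
  (d & (((~b | c) & (c | (a | b))) & (b | d))) = 0001000101010001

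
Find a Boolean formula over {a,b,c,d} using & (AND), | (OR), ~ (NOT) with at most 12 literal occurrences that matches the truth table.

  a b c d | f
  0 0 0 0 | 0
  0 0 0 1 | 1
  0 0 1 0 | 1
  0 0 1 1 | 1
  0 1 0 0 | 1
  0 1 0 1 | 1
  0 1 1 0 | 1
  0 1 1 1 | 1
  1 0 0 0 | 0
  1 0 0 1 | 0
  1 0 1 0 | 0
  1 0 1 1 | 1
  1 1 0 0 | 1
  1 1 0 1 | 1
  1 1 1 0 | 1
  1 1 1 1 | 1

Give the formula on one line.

  (b | c) = 0011111100111111
  ((b | c) | d) = 0111111101111111
  (d & c) = 0001000100010001
  ~b = 1111000011110000
  (a | ~b) = 1111000011111111
  ((d & c) & (a | ~b)) = 0001000000010001
  ~a = 1111111100000000
  (((d & c) & (a | ~b)) | ~a) = 1111111100010001
  ((((d & c) & (a | ~b)) | ~a) | b) = 1111111100011111
  (((b | c) | d) & ((((d & c) & (a | ~b)) | ~a) | b)) = 0111111100011111

(((b | c) | d) & ((((d & c) & (a | ~b)) | ~a) | b))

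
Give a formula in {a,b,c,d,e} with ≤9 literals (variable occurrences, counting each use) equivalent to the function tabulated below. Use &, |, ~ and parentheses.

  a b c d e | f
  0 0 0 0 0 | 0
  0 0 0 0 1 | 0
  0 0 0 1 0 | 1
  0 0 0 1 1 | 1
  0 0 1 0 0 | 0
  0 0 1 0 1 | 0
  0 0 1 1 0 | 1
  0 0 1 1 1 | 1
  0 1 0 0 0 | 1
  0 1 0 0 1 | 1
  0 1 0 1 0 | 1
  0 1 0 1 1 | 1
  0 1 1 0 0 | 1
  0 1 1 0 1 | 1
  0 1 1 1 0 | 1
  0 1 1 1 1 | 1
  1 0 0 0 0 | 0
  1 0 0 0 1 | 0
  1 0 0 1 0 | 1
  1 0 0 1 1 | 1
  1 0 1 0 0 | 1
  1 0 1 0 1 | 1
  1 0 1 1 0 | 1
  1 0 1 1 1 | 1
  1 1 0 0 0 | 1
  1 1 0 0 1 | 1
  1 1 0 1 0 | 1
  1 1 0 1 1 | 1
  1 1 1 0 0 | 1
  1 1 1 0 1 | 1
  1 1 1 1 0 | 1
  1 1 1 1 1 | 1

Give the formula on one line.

  (d & c) = 00000011000000110000001100000011
  ~d = 11001100110011001100110011001100
  (c & ~d) = 00001100000011000000110000001100
  ~b = 11111111000000001111111100000000
  (c & ~b) = 00001111000000000000111100000000
  ((c & ~d) & (c & ~b)) = 00001100000000000000110000000000
  (((c & ~d) & (c & ~b)) & a) = 00000000000000000000110000000000
  ((d & c) | (((c & ~d) & (c & ~b)) & a)) = 00000011000000110000111100000011
  (d | b) = 00110011111111110011001111111111
  (((d & c) | (((c & ~d) & (c & ~b)) & a)) | (d | b)) = 00110011111111110011111111111111

(((d & c) | (((c & ~d) & (c & ~b)) & a)) | (d | b))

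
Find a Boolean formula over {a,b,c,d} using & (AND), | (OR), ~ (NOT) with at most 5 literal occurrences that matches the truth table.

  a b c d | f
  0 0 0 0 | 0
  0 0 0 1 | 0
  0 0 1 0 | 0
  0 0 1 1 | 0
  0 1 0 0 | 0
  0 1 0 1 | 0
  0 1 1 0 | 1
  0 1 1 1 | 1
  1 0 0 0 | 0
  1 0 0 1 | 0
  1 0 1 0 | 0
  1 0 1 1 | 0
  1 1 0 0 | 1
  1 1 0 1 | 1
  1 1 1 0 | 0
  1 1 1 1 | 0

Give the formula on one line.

(((~c & a) | (~a & c)) & b)

  ~c = 1100110011001100
  (~c & a) = 0000000011001100
  ~a = 1111111100000000
  (~a & c) = 0011001100000000
  ((~c & a) | (~a & c)) = 0011001111001100
  (((~c & a) | (~a & c)) & b) = 0000001100001100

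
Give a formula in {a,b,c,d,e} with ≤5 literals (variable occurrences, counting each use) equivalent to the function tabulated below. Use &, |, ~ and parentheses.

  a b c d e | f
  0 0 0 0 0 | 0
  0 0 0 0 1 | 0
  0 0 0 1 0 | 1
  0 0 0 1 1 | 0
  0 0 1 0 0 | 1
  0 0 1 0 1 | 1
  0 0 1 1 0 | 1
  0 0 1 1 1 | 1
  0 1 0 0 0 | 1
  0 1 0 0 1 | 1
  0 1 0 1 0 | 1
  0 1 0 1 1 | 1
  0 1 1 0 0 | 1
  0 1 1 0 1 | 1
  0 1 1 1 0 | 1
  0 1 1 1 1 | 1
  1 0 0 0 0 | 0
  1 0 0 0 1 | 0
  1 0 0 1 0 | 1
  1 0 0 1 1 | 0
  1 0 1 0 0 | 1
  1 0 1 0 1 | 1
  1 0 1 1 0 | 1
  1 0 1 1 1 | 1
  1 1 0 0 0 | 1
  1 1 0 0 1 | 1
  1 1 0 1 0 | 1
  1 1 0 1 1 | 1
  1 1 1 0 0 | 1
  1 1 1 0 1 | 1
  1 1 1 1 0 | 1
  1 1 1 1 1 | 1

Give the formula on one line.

  ~e = 10101010101010101010101010101010
  (~e & d) = 00100010001000100010001000100010
  ((~e & d) | b) = 00100010111111110010001011111111
  (((~e & d) | b) | c) = 00101111111111110010111111111111

(((~e & d) | b) | c)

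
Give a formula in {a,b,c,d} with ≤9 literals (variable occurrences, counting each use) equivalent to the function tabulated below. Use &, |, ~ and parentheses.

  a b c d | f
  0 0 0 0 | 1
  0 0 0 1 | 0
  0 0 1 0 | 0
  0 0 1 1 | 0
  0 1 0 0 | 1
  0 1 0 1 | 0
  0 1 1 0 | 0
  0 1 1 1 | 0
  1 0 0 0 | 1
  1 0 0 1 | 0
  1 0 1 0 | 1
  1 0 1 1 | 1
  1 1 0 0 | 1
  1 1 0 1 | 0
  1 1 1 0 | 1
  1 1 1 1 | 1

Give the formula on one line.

  ~d = 1010101010101010
  (a & c) = 0000000000110011
  (~d | (a & c)) = 1010101010111011
  ~c = 1100110011001100
  (a | ~c) = 1100110011111111
  (c | b) = 0011111100111111
  ((c | b) | ~d) = 1011111110111111
  ((a | ~c) & ((c | b) | ~d)) = 1000110010111111
  ((~d | (a & c)) & ((a | ~c) & ((c | b) | ~d))) = 1000100010111011

((~d | (a & c)) & ((a | ~c) & ((c | b) | ~d)))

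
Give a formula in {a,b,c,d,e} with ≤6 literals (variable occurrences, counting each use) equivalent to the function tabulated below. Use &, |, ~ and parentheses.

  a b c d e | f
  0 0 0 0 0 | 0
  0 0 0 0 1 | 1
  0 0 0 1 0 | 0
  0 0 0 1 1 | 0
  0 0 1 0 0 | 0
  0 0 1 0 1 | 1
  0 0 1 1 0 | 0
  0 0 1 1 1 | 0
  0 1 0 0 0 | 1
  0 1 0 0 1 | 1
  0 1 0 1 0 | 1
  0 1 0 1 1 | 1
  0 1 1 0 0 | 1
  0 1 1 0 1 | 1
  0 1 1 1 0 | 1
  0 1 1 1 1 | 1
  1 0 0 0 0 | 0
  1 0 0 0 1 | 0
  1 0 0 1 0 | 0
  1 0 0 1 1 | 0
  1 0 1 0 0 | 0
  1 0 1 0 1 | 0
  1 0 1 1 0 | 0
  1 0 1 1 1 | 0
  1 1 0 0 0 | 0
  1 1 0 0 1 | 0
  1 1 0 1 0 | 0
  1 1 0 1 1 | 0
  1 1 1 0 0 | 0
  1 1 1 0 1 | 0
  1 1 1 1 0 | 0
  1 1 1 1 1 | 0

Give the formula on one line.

((~a & (b | ~d)) & (e | (a | b)))

  ~a = 11111111111111110000000000000000
  ~d = 11001100110011001100110011001100
  (b | ~d) = 11001100111111111100110011111111
  (~a & (b | ~d)) = 11001100111111110000000000000000
  (a | b) = 00000000111111111111111111111111
  (e | (a | b)) = 01010101111111111111111111111111
  ((~a & (b | ~d)) & (e | (a | b))) = 01000100111111110000000000000000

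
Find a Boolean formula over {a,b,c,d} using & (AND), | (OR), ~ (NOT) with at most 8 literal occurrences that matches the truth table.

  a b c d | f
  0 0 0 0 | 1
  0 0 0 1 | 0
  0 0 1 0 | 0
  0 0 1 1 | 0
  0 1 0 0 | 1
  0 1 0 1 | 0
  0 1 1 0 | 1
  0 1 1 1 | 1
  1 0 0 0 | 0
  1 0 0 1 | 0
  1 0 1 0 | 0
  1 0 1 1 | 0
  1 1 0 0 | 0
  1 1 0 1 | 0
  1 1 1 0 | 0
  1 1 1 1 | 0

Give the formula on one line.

  ~c = 1100110011001100
  ~a = 1111111100000000
  (~c & ~a) = 1100110000000000
  ~d = 1010101010101010
  ((~c & ~a) & ~d) = 1000100000000000
  (c & ~a) = 0011001100000000
  ((c & ~a) & b) = 0000001100000000
  (((~c & ~a) & ~d) | ((c & ~a) & b)) = 1000101100000000

(((~c & ~a) & ~d) | ((c & ~a) & b))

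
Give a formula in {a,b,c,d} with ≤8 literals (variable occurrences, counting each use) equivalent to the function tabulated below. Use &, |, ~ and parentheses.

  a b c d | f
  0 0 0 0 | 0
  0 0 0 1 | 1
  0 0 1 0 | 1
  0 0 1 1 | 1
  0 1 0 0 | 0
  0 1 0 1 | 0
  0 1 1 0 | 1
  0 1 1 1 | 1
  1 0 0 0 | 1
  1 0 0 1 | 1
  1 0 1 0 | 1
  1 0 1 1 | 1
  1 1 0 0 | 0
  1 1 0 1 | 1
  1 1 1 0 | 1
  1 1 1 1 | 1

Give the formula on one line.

  (a | c) = 0011001111111111
  (d | (a | c)) = 0111011111111111
  ~b = 1111000011110000
  ((d | (a | c)) & ~b) = 0111000011110000
  (d | c) = 0111011101110111
  (a & (d | c)) = 0000000001110111
  ((a & (d | c)) | c) = 0011001101110111
  (((d | (a | c)) & ~b) | ((a & (d | c)) | c)) = 0111001111110111

(((d | (a | c)) & ~b) | ((a & (d | c)) | c))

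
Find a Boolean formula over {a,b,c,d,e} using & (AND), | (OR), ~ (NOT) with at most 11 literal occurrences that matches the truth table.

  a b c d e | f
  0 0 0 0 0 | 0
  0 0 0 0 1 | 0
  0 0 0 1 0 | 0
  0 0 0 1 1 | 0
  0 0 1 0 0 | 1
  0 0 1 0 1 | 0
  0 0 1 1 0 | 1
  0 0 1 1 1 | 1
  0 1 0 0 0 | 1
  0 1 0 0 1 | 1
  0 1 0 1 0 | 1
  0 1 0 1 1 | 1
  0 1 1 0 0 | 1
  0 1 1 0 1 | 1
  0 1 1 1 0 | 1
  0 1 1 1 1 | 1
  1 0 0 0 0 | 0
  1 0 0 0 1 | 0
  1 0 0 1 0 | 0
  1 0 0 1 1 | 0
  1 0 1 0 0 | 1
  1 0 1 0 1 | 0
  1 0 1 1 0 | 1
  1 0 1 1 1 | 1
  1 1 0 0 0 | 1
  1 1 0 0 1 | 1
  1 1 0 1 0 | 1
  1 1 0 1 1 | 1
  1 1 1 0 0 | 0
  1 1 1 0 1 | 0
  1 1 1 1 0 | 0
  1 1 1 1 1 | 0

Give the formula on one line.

(((~c | ~a) | ~b) & ((d & (~b & c)) | ((c & ~e) | b)))

  ~c = 11110000111100001111000011110000
  ~a = 11111111111111110000000000000000
  (~c | ~a) = 11111111111111111111000011110000
  ~b = 11111111000000001111111100000000
  ((~c | ~a) | ~b) = 11111111111111111111111111110000
  (~b & c) = 00001111000000000000111100000000
  (d & (~b & c)) = 00000011000000000000001100000000
  ~e = 10101010101010101010101010101010
  (c & ~e) = 00001010000010100000101000001010
  ((c & ~e) | b) = 00001010111111110000101011111111
  ((d & (~b & c)) | ((c & ~e) | b)) = 00001011111111110000101111111111
  (((~c | ~a) | ~b) & ((d & (~b & c)) | ((c & ~e) | b))) = 00001011111111110000101111110000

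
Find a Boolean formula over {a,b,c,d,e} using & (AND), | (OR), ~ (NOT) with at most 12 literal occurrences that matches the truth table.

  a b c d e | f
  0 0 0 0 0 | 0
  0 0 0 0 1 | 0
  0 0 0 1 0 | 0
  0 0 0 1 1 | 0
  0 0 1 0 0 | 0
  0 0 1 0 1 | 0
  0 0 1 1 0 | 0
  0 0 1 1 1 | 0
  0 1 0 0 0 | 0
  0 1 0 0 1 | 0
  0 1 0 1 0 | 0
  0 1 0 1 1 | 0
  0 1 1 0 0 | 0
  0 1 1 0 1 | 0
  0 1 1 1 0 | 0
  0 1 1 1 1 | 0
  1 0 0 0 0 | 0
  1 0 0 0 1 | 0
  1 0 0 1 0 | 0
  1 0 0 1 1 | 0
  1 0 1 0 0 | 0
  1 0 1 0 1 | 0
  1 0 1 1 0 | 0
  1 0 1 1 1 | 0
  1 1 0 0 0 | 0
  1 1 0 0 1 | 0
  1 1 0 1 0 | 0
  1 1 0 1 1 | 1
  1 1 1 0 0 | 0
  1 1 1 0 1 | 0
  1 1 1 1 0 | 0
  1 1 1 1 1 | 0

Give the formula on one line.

  (e & b) = 00000000010101010000000001010101
  ~c = 11110000111100001111000011110000
  ((e & b) & ~c) = 00000000010100000000000001010000
  (a & ~c) = 00000000000000001111000011110000
  ~b = 11111111000000001111111100000000
  ((a & ~c) | ~b) = 11111111000000001111111111110000
  (c | ((a & ~c) | ~b)) = 11111111000011111111111111111111
  (((e & b) & ~c) & (c | ((a & ~c) | ~b))) = 00000000000000000000000001010000
  (c | d) = 00111111001111110011111100111111
  ((((e & b) & ~c) & (c | ((a & ~c) | ~b))) & (c | d)) = 00000000000000000000000000010000

((((e & b) & ~c) & (c | ((a & ~c) | ~b))) & (c | d))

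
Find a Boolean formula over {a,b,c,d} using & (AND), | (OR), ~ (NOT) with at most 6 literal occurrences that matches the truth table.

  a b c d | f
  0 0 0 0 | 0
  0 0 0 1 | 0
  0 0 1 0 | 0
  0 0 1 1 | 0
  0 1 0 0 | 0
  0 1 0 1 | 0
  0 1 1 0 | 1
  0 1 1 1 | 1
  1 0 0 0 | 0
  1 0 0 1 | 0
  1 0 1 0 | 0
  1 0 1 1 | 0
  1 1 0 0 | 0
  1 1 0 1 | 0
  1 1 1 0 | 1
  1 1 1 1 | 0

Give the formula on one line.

  (b & c) = 0000001100000011
  ~d = 1010101010101010
  ~a = 1111111100000000
  (~d | ~a) = 1111111110101010
  ((b & c) & (~d | ~a)) = 0000001100000010

((b & c) & (~d | ~a))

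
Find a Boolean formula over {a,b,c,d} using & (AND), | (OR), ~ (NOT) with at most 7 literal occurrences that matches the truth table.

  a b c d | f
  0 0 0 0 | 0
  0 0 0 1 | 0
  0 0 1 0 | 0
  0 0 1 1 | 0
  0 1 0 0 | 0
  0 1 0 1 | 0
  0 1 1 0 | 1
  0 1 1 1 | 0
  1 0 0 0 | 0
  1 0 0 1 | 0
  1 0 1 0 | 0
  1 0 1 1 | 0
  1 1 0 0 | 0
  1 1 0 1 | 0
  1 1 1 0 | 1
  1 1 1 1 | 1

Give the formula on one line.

  ~d = 1010101010101010
  (~d | a) = 1010101011111111
  ((~d | a) & c) = 0010001000110011
  (b & ((~d | a) & c)) = 0000001000000011

(b & ((~d | a) & c))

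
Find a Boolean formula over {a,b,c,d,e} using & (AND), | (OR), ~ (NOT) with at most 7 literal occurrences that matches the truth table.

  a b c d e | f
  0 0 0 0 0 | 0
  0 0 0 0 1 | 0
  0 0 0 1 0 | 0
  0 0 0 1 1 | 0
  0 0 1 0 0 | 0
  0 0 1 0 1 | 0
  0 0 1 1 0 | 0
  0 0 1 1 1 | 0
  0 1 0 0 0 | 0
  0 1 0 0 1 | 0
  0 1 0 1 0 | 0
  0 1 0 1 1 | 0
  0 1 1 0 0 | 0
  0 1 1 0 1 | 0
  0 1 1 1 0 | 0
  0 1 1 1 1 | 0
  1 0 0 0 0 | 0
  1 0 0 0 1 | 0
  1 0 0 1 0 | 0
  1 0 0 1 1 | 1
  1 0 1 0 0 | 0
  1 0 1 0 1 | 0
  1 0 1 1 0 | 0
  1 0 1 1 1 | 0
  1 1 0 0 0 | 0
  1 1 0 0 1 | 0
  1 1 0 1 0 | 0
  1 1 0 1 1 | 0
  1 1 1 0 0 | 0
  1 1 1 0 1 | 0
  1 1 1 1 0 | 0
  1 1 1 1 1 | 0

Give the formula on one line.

(((~c & ~b) & e) & ((e & a) & d))

  ~c = 11110000111100001111000011110000
  ~b = 11111111000000001111111100000000
  (~c & ~b) = 11110000000000001111000000000000
  ((~c & ~b) & e) = 01010000000000000101000000000000
  (e & a) = 00000000000000000101010101010101
  ((e & a) & d) = 00000000000000000001000100010001
  (((~c & ~b) & e) & ((e & a) & d)) = 00000000000000000001000000000000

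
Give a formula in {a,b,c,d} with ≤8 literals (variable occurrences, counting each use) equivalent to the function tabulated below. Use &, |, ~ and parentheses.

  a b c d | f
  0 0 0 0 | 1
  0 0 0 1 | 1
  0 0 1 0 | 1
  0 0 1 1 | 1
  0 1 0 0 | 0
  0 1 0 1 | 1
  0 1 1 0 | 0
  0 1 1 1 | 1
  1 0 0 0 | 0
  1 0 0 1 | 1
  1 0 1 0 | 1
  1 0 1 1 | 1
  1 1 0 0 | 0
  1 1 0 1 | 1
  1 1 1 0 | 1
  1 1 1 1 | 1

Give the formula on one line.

((~b | ((a & b) | d)) & ((~a | c) | d))

  ~b = 1111000011110000
  (a & b) = 0000000000001111
  ((a & b) | d) = 0101010101011111
  (~b | ((a & b) | d)) = 1111010111111111
  ~a = 1111111100000000
  (~a | c) = 1111111100110011
  ((~a | c) | d) = 1111111101110111
  ((~b | ((a & b) | d)) & ((~a | c) | d)) = 1111010101110111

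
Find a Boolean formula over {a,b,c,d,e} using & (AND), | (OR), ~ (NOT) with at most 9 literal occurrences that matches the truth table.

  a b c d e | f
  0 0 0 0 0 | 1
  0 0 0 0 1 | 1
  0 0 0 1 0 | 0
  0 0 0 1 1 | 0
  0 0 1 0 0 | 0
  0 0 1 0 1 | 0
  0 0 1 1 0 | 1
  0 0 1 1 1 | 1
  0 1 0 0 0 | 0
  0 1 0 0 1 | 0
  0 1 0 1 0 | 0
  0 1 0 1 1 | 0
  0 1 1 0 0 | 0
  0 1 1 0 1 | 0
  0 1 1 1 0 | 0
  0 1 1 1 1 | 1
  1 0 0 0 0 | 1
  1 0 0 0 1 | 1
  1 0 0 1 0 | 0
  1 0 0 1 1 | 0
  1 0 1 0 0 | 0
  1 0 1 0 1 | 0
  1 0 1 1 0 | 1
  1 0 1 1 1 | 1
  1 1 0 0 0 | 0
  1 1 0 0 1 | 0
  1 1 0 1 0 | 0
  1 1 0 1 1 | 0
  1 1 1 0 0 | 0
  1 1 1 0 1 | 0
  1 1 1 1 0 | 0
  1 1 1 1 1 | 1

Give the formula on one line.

((~b | e) & ((~c | d) & ((~d | c) & (~b | c))))

  ~b = 11111111000000001111111100000000
  (~b | e) = 11111111010101011111111101010101
  ~c = 11110000111100001111000011110000
  (~c | d) = 11110011111100111111001111110011
  ~d = 11001100110011001100110011001100
  (~d | c) = 11001111110011111100111111001111
  (~b | c) = 11111111000011111111111100001111
  ((~d | c) & (~b | c)) = 11001111000011111100111100001111
  ((~c | d) & ((~d | c) & (~b | c))) = 11000011000000111100001100000011
  ((~b | e) & ((~c | d) & ((~d | c) & (~b | c)))) = 11000011000000011100001100000001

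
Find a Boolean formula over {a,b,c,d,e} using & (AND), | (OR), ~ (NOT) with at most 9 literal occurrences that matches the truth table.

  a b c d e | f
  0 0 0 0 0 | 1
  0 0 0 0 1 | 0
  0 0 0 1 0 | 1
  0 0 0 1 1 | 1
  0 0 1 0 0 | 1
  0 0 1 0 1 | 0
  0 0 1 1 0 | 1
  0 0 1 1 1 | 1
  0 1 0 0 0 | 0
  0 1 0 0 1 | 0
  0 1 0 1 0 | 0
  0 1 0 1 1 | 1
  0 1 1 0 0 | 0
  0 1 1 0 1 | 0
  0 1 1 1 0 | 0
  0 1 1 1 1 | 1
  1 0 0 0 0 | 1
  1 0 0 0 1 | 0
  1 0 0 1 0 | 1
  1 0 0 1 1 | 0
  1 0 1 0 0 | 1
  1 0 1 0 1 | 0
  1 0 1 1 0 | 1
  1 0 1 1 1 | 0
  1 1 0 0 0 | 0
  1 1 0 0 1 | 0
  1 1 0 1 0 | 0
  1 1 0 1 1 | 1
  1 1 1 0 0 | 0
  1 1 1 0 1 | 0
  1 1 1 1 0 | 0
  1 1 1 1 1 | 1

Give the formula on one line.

((~b & ~e) | ((e & d) & ((b | ~a) | (~d & ~c))))

  ~b = 11111111000000001111111100000000
  ~e = 10101010101010101010101010101010
  (~b & ~e) = 10101010000000001010101000000000
  (e & d) = 00010001000100010001000100010001
  ~a = 11111111111111110000000000000000
  (b | ~a) = 11111111111111110000000011111111
  ~d = 11001100110011001100110011001100
  ~c = 11110000111100001111000011110000
  (~d & ~c) = 11000000110000001100000011000000
  ((b | ~a) | (~d & ~c)) = 11111111111111111100000011111111
  ((e & d) & ((b | ~a) | (~d & ~c))) = 00010001000100010000000000010001
  ((~b & ~e) | ((e & d) & ((b | ~a) | (~d & ~c)))) = 10111011000100011010101000010001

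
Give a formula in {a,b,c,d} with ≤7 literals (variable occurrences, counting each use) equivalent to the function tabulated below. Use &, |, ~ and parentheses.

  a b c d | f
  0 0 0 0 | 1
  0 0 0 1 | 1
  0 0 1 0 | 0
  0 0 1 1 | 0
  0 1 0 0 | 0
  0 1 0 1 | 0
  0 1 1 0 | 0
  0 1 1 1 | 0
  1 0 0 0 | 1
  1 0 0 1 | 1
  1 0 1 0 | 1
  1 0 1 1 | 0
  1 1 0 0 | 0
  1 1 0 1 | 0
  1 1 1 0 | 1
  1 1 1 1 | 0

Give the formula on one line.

  ~b = 1111000011110000
  (c | ~b) = 1111001111110011
  ~d = 1010101010101010
  ~c = 1100110011001100
  (~d | ~c) = 1110111011101110
  ((c | ~b) & (~d | ~c)) = 1110001011100010
  (a | ~c) = 1100110011111111
  (((c | ~b) & (~d | ~c)) & (a | ~c)) = 1100000011100010

(((c | ~b) & (~d | ~c)) & (a | ~c))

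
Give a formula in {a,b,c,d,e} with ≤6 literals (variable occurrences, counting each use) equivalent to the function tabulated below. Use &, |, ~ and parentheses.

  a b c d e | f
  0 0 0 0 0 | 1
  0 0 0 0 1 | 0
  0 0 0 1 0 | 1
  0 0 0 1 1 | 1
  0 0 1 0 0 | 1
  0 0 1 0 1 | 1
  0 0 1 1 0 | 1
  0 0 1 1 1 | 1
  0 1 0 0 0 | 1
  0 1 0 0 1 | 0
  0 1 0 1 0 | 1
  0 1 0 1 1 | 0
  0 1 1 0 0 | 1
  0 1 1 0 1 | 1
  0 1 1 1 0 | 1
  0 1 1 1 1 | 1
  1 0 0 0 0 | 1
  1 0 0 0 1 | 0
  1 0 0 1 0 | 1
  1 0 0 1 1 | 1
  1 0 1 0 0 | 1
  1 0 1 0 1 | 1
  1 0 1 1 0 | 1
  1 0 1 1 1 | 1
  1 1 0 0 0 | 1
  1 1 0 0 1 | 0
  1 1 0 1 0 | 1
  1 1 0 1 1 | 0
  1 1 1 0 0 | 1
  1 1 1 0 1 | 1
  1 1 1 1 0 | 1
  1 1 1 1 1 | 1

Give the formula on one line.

  ~e = 10101010101010101010101010101010
  ~b = 11111111000000001111111100000000
  (d & ~b) = 00110011000000000011001100000000
  (~e | (d & ~b)) = 10111011101010101011101110101010
  ((~e | (d & ~b)) | c) = 10111111101011111011111110101111

((~e | (d & ~b)) | c)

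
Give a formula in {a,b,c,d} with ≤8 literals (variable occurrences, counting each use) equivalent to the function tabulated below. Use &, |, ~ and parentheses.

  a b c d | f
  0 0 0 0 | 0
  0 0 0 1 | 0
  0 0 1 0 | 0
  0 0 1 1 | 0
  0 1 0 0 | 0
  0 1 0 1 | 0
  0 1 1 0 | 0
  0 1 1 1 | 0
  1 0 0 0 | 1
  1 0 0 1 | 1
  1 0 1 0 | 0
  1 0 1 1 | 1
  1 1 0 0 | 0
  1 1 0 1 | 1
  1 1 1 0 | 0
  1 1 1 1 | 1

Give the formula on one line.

(((~c | d) & a) & (~b | (b & d)))

  ~c = 1100110011001100
  (~c | d) = 1101110111011101
  ((~c | d) & a) = 0000000011011101
  ~b = 1111000011110000
  (b & d) = 0000010100000101
  (~b | (b & d)) = 1111010111110101
  (((~c | d) & a) & (~b | (b & d))) = 0000000011010101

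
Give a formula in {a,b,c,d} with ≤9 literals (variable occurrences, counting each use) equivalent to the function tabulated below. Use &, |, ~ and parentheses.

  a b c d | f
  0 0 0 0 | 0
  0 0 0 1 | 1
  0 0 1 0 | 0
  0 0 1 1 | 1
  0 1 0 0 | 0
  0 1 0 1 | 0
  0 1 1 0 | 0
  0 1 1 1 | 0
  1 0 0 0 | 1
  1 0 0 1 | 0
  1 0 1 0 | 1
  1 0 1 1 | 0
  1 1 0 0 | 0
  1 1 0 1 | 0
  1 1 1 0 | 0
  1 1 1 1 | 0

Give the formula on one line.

  ~b = 1111000011110000
  (a & ~b) = 0000000011110000
  (~b & d) = 0101000001010000
  ((a & ~b) | (~b & d)) = 0101000011110000
  ~a = 1111111100000000
  ~d = 1010101010101010
  (~d | b) = 1010111110101111
  (~a | (~d | b)) = 1111111110101111
  (((a & ~b) | (~b & d)) & (~a | (~d | b))) = 0101000010100000

(((a & ~b) | (~b & d)) & (~a | (~d | b)))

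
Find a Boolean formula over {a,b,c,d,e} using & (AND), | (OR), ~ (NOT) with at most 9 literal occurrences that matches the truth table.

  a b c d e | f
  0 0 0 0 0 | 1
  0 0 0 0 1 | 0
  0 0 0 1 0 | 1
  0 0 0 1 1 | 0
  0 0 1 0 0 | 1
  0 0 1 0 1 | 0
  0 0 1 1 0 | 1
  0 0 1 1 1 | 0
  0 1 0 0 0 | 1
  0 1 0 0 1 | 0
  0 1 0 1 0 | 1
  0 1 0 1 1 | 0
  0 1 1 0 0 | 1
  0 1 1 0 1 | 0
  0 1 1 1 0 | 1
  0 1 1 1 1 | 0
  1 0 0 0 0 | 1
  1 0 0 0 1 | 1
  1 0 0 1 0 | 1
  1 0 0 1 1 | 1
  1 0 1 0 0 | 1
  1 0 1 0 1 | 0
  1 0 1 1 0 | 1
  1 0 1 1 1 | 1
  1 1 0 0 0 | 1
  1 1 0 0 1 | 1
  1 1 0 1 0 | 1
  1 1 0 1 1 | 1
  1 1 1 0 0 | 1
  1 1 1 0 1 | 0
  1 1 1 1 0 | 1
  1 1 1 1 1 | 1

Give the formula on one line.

(((d & (~e | a)) | (~c & a)) | ~e)

  ~e = 10101010101010101010101010101010
  (~e | a) = 10101010101010101111111111111111
  (d & (~e | a)) = 00100010001000100011001100110011
  ~c = 11110000111100001111000011110000
  (~c & a) = 00000000000000001111000011110000
  ((d & (~e | a)) | (~c & a)) = 00100010001000101111001111110011
  (((d & (~e | a)) | (~c & a)) | ~e) = 10101010101010101111101111111011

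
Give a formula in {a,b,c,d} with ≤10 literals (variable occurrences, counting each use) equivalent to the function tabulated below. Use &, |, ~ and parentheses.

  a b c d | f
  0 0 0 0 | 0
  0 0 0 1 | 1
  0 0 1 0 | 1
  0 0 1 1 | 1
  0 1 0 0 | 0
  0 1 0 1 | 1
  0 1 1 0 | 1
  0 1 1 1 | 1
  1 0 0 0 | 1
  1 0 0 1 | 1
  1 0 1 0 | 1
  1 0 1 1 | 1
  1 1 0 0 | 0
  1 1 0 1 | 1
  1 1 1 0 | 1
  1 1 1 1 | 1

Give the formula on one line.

((c | d) | ((d | ~b) & (((a & ~b) | c) & a)))

  (c | d) = 0111011101110111
  ~b = 1111000011110000
  (d | ~b) = 1111010111110101
  (a & ~b) = 0000000011110000
  ((a & ~b) | c) = 0011001111110011
  (((a & ~b) | c) & a) = 0000000011110011
  ((d | ~b) & (((a & ~b) | c) & a)) = 0000000011110001
  ((c | d) | ((d | ~b) & (((a & ~b) | c) & a))) = 0111011111110111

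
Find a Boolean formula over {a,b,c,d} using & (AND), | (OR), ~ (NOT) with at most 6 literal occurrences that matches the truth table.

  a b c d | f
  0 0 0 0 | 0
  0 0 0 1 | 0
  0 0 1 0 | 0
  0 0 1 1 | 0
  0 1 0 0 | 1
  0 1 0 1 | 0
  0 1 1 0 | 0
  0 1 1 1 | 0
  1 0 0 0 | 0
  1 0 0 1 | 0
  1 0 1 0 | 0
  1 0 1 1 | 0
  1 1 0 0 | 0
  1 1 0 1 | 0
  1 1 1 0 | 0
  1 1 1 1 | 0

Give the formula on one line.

((a | ~c) & (~a & (b & ~d)))

  ~c = 1100110011001100
  (a | ~c) = 1100110011111111
  ~a = 1111111100000000
  ~d = 1010101010101010
  (b & ~d) = 0000101000001010
  (~a & (b & ~d)) = 0000101000000000
  ((a | ~c) & (~a & (b & ~d))) = 0000100000000000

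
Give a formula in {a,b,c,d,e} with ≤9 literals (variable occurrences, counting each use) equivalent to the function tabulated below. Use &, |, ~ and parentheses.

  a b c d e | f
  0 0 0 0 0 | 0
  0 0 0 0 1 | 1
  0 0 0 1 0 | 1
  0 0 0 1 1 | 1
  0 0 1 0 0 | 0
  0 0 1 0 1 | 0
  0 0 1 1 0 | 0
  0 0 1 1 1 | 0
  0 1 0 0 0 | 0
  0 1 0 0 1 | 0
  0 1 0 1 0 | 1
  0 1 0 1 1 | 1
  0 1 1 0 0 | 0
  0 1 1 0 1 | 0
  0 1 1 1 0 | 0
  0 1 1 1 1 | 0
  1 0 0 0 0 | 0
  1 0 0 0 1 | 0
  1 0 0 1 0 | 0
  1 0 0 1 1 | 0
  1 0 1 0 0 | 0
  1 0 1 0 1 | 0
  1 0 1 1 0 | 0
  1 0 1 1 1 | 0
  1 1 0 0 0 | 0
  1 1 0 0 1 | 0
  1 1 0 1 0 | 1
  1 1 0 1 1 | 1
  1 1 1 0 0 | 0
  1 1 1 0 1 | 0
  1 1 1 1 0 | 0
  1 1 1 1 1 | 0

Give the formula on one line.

((b | ~a) & (~c & (((e | a) & ~b) | d)))

  ~a = 11111111111111110000000000000000
  (b | ~a) = 11111111111111110000000011111111
  ~c = 11110000111100001111000011110000
  (e | a) = 01010101010101011111111111111111
  ~b = 11111111000000001111111100000000
  ((e | a) & ~b) = 01010101000000001111111100000000
  (((e | a) & ~b) | d) = 01110111001100111111111100110011
  (~c & (((e | a) & ~b) | d)) = 01110000001100001111000000110000
  ((b | ~a) & (~c & (((e | a) & ~b) | d))) = 01110000001100000000000000110000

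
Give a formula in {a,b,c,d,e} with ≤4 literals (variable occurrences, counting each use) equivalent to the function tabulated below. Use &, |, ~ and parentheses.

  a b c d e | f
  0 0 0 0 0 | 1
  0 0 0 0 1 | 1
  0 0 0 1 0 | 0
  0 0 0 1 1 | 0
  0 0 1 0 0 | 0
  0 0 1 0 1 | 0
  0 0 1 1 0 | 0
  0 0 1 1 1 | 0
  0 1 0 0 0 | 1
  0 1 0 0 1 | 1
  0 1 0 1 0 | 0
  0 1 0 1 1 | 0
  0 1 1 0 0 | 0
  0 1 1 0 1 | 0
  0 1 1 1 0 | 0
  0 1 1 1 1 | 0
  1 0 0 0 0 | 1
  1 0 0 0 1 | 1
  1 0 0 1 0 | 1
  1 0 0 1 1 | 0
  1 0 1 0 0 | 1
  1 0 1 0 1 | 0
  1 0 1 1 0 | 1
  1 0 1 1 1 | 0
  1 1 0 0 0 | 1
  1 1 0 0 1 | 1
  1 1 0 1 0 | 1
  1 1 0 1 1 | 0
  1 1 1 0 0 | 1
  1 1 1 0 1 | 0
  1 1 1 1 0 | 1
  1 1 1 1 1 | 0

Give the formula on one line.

((~c & ~d) | (a & ~e))

  ~c = 11110000111100001111000011110000
  ~d = 11001100110011001100110011001100
  (~c & ~d) = 11000000110000001100000011000000
  ~e = 10101010101010101010101010101010
  (a & ~e) = 00000000000000001010101010101010
  ((~c & ~d) | (a & ~e)) = 11000000110000001110101011101010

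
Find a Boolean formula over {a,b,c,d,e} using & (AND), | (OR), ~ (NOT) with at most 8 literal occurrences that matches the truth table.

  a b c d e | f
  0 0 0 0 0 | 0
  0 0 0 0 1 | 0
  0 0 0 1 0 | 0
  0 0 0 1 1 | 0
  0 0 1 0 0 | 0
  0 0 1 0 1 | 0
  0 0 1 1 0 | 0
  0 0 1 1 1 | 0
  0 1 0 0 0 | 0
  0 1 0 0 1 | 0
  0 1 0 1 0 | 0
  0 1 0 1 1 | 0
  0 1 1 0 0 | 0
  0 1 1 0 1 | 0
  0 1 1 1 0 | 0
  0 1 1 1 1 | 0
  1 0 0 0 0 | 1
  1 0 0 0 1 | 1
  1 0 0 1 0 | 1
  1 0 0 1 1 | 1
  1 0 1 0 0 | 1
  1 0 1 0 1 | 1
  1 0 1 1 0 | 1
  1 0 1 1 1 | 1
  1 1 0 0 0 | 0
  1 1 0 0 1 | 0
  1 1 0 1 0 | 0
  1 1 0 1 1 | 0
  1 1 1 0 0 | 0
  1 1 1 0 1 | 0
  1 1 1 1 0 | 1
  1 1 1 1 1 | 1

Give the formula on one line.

  (b | a) = 00000000111111111111111111111111
  (a & d) = 00000000000000000011001100110011
  ((a & d) & c) = 00000000000000000000001100000011
  ~b = 11111111000000001111111100000000
  (((a & d) & c) | ~b) = 11111111000000001111111100000011
  ((b | a) & (((a & d) & c) | ~b)) = 00000000000000001111111100000011

((b | a) & (((a & d) & c) | ~b))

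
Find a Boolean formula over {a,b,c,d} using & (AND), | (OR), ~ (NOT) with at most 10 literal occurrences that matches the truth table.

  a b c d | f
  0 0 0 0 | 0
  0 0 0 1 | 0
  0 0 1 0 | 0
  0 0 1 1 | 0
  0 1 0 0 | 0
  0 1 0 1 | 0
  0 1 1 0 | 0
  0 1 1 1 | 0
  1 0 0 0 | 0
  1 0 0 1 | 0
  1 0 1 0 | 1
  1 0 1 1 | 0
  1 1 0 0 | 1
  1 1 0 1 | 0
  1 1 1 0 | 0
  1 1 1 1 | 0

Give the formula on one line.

(((~d & a) & (b | (~a | c))) & (~c | ~b))

  ~d = 1010101010101010
  (~d & a) = 0000000010101010
  ~a = 1111111100000000
  (~a | c) = 1111111100110011
  (b | (~a | c)) = 1111111100111111
  ((~d & a) & (b | (~a | c))) = 0000000000101010
  ~c = 1100110011001100
  ~b = 1111000011110000
  (~c | ~b) = 1111110011111100
  (((~d & a) & (b | (~a | c))) & (~c | ~b)) = 0000000000101000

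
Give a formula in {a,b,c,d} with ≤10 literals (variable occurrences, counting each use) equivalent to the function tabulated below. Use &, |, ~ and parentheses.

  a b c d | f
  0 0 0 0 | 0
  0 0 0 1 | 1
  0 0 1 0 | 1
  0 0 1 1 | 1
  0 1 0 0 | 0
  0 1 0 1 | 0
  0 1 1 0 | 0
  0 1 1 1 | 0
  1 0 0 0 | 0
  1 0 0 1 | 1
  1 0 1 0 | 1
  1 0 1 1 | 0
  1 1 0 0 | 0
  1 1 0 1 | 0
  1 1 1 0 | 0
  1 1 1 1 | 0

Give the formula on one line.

  ~a = 1111111100000000
  ~c = 1100110011001100
  (~a | ~c) = 1111111111001100
  ~d = 1010101010101010
  (~d | ~c) = 1110111011101110
  ((~a | ~c) | (~d | ~c)) = 1111111111101110
  ~b = 1111000011110000
  (d | c) = 0111011101110111
  (~b & (d | c)) = 0111000001110000
  (((~a | ~c) | (~d | ~c)) & (~b & (d | c))) = 0111000001100000

(((~a | ~c) | (~d | ~c)) & (~b & (d | c)))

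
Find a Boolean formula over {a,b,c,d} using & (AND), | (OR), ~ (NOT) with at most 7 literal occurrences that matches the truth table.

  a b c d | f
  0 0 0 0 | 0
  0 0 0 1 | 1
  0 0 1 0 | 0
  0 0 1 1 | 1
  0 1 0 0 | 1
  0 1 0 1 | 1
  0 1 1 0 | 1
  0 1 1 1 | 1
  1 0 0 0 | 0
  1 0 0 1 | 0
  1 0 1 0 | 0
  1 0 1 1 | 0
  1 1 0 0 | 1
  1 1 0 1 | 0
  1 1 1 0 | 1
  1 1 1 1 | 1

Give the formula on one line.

  (c & b) = 0000001100000011
  ~d = 1010101010101010
  (~d & b) = 0000101000001010
  ((c & b) | (~d & b)) = 0000101100001011
  ~a = 1111111100000000
  (d & ~a) = 0101010100000000
  (((c & b) | (~d & b)) | (d & ~a)) = 0101111100001011

(((c & b) | (~d & b)) | (d & ~a))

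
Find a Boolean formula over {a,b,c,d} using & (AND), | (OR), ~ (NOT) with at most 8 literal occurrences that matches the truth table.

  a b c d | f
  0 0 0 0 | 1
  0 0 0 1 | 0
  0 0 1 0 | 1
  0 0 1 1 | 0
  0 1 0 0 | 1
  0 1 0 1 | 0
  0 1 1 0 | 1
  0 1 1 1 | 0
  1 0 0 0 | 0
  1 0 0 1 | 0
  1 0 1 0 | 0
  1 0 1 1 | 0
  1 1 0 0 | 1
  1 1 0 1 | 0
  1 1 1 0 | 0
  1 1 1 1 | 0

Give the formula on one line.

(((b & a) & (~d & (d | ~c))) | (~a & ~d))

  (b & a) = 0000000000001111
  ~d = 1010101010101010
  ~c = 1100110011001100
  (d | ~c) = 1101110111011101
  (~d & (d | ~c)) = 1000100010001000
  ((b & a) & (~d & (d | ~c))) = 0000000000001000
  ~a = 1111111100000000
  (~a & ~d) = 1010101000000000
  (((b & a) & (~d & (d | ~c))) | (~a & ~d)) = 1010101000001000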